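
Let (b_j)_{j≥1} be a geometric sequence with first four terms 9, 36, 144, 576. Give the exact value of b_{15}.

Common ratio r = 4.
b_j = 9·4^(j-1).
b_{15} = 9·4^14 = 2415919104.

2415919104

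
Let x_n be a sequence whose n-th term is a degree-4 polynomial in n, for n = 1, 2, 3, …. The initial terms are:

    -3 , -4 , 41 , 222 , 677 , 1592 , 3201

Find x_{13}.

1st diffs: -1, 45, 181, 455, 915, 1609.
2nd diffs: 46, 136, 274, 460, 694.
3rd diffs: 90, 138, 186, 234.
4th diffs: 48, 48, 48 (constant).
Newton forward-difference form: x_n = -3 + (-1)·C(n-1,1) + 46·C(n-1,2) + 90·C(n-1,3) + 48·C(n-1,4).
At n = 13: n-1 = 12, so x_{13} = -3 - 12 + 3036 + 19800 + 23760 = 46581.

46581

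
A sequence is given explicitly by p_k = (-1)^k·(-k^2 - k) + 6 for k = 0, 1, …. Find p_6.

(-1)^6 = 1; -k^2 - k at k=6 is -42; so p_6 = -36.

-36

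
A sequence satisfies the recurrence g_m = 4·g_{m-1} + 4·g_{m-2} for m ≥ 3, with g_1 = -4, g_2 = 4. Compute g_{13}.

Compute successive terms:
g_3 = 0  g_4 = 16  g_5 = 64  …  g_{10} = 173056  g_{11} = 835584  g_{12} = 4034560  g_{13} = 19480576.

19480576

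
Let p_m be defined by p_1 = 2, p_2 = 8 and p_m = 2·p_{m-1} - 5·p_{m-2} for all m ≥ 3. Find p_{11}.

-8874

Iterate the recurrence:
p_3 = 6  p_4 = -28  p_5 = -86  p_6 = -32  p_7 = 366  p_8 = 892  p_9 = -46  p_{10} = -4552  p_{11} = -8874.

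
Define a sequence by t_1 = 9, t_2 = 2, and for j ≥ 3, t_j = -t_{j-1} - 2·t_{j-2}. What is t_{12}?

Step forward from the initial values:
t_3 = -20  t_4 = 16  t_5 = 24  t_6 = -56  t_7 = 8  t_8 = 104  t_9 = -120  t_{10} = -88  t_{11} = 328  t_{12} = -152.

-152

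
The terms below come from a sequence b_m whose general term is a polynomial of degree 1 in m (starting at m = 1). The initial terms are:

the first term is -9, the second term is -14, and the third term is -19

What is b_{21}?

-109

1st diffs: -5, -5 (constant).
So b_m = -5m - 4.
Evaluating at m = 21 gives b_{21} = -109.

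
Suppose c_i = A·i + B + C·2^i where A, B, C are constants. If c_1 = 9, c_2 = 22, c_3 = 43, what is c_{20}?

4194400

At i = 1, 2, 3: A + B + 2C = 9; 2A + B + 4C = 22; 3A + B + 8C = 43.
Subtracting the first from the second: A + 2C = 13.
Subtracting the second from the third: A + 4C = 21.
Solving: C = 4, A = 5, then B = -4.
So c_i = 5·i + (-4) + 4·2^i; at i=20 this is 4194400.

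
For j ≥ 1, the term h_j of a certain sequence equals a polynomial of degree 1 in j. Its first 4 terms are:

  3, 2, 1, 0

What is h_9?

-5

1st diffs: -1, -1, -1 (constant).
So h_j = -j + 4.
Evaluating at j = 9 gives h_9 = -5.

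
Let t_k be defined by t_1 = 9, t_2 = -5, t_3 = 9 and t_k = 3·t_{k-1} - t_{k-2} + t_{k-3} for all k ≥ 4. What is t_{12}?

Compute successive terms:
t_4 = 41, t_5 = 109, t_6 = 295, t_7 = 817, t_8 = 2265, t_9 = 6273, t_{10} = 17371, t_{11} = 48105, t_{12} = 133217.

133217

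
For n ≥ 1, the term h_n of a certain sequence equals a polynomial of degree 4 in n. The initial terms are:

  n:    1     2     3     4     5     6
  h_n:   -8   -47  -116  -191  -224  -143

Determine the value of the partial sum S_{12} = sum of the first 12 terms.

1st diffs: -39, -69, -75, -33, 81.
2nd diffs: -30, -6, 42, 114.
3rd diffs: 24, 48, 72.
4th diffs: 24, 24 (constant).
Newton forward-difference form: h_n = -8 + (-39)·C(n-1,1) + (-30)·C(n-1,2) + 24·C(n-1,3) + 24·C(n-1,4).
Continuing: …, 148, 769, 1864, 3601, …, h_{12} = 9793.
Summing n = 1..12 (12 terms) gives 21618.

21618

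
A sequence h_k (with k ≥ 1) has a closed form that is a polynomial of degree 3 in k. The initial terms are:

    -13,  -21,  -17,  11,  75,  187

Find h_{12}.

2539

1st diffs: -8, 4, 28, 64, 112.
2nd diffs: 12, 24, 36, 48.
3rd diffs: 12, 12, 12 (constant).
So h_k = 2k^3 - 6k^2 - 4k - 5.
Evaluating at k = 12 gives h_{12} = 2539.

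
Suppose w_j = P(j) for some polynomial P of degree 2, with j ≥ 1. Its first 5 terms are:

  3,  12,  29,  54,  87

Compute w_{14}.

1st diffs: 9, 17, 25, 33.
2nd diffs: 8, 8, 8 (constant).
So w_j = 4j^2 - 3j + 2.
Evaluating at j = 14 gives w_{14} = 744.

744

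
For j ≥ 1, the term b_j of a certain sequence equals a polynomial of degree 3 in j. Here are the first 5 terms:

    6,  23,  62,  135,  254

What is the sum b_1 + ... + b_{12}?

1st diffs: 17, 39, 73, 119.
2nd diffs: 22, 34, 46.
3rd diffs: 12, 12 (constant).
Newton forward-difference form: b_j = 6 + 17·C(j-1,1) + 22·C(j-1,2) + 12·C(j-1,3).
Continuing: …, 431, 678, 1007, 1430, …, b_{12} = 3383.
Summing j = 1..12 (12 terms) gives 11974.

11974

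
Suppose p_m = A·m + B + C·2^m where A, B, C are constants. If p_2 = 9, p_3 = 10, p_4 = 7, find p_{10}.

-971

Plug in m = 2, 3, 4: 2A + B + 4C = 9; 3A + B + 8C = 10; 4A + B + 16C = 7.
Subtracting the first from the second: A + 4C = 1.
Subtracting the second from the third: A + 8C = -3.
Solving: C = -1, A = 5, then B = 3.
Therefore p_{10} = 50 + 3 + (-1)·1024 = -971.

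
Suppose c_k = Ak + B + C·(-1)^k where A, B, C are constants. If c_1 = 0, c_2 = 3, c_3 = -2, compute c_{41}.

Write the equations: A + B - C = 0; 2A + B + C = 3; 3A + B - C = -2.
Subtracting the first from the second: A + 2C = 3.
Subtracting the second from the third: A - 2C = -5.
Solving: C = 2, A = -1, then B = 3.
Therefore c_{41} = -41 + 3 + 2·(-1) = -40.

-40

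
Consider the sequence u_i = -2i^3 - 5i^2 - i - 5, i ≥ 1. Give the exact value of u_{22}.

-23743

u_{22} = -2·22^3 - 5·22^2 - 1·22 - 5 = -23743.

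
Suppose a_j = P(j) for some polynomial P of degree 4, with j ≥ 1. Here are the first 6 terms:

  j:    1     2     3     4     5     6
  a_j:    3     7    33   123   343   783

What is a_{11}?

1st diffs: 4, 26, 90, 220, 440.
2nd diffs: 22, 64, 130, 220.
3rd diffs: 42, 66, 90.
4th diffs: 24, 24 (constant).
Newton forward-difference form: a_j = 3 + 4·C(j-1,1) + 22·C(j-1,2) + 42·C(j-1,3) + 24·C(j-1,4).
At j = 11: j-1 = 10, so a_{11} = 3 + 40 + 990 + 5040 + 5040 = 11113.

11113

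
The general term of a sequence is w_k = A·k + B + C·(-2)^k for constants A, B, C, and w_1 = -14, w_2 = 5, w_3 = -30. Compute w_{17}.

-393208

The three given values yield: A + B - 2C = -14; 2A + B + 4C = 5; 3A + B - 8C = -30.
Subtracting the first from the second: A + 6C = 19.
Subtracting the second from the third: A - 12C = -35.
Solving: C = 3, A = 1, then B = -9.
Hence w_{17} = 1·17 + (-9) + 3·(-131072) = -393208.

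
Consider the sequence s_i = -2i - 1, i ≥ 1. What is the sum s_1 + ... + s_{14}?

Over i = 1..14: Σi = 105.
Total = (-2)·105 + (-1)·14 = -224.

-224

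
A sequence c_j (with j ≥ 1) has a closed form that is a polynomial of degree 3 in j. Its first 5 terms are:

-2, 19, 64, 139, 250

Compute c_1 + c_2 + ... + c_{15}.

1st diffs: 21, 45, 75, 111.
2nd diffs: 24, 30, 36.
3rd diffs: 6, 6 (constant).
Newton forward-difference form: c_j = -2 + 21·C(j-1,1) + 24·C(j-1,2) + 6·C(j-1,3).
Continuing: …, 403, 604, 859, 1174, …, c_{15} = 4660.
Summing j = 1..15 (15 terms) gives 21285.

21285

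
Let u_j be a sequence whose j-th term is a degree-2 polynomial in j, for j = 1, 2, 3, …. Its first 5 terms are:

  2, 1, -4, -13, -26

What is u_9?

1st diffs: -1, -5, -9, -13.
2nd diffs: -4, -4, -4 (constant).
Newton forward-difference form: u_j = 2 + (-1)·C(j-1,1) + (-4)·C(j-1,2).
At j = 9: j-1 = 8, so u_9 = 2 - 8 - 112 = -118.

-118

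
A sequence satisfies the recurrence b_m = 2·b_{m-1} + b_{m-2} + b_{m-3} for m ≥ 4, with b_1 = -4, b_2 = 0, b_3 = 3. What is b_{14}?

b_4 = 2; b_5 = 7; b_6 = 19; …; b_{11} = 1984; b_{12} = 5053; b_{13} = 12869; b_{14} = 32775.

32775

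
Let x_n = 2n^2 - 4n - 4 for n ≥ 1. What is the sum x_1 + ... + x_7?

Over n = 1..7: Σn = 28, Σn² = 140.
Total = (2)·140 + (-4)·28 + (-4)·7 = 140.

140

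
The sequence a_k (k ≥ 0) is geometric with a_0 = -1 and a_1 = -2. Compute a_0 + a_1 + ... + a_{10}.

Common ratio r = 2.
a_k = (-1)·2^(k-0).
S = (-1)·(2^11 - 1)/(2 - 1) = (-1)·(2048 - 1)/(1) = -2047.

-2047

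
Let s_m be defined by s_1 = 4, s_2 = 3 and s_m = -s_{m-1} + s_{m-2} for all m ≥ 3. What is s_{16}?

322

s_3 = 1, s_4 = 2, s_5 = -1, …, s_{13} = -76, s_{14} = 123, s_{15} = -199, s_{16} = 322.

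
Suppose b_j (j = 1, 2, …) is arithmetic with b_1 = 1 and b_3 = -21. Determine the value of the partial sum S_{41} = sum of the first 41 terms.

Common difference d = (-21 - 1) / (3 - 1) = -11.
b_j = 1 + (j - 1)·(-11).
b_{41} = -439; S = 41·(1 + (-439))/2 = -8979.

-8979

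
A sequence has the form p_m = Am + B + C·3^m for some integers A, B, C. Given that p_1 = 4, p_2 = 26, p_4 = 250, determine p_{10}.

177178

Write the equations: A + B + 3C = 4; 2A + B + 9C = 26; 4A + B + 81C = 250.
Subtracting the first from the second: A + 6C = 22.
Subtracting the second from the third: 2A + 72C = 224.
Solving: C = 3, A = 4, then B = -9.
Therefore p_{10} = 40 + (-9) + 3·59049 = 177178.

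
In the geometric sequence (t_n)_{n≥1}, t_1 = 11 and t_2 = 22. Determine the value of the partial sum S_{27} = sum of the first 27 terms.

1476394997

Common ratio r = 2.
t_n = 11·2^(n-1).
S = 11·(2^27 - 1)/(2 - 1) = 11·(134217728 - 1)/(1) = 1476394997.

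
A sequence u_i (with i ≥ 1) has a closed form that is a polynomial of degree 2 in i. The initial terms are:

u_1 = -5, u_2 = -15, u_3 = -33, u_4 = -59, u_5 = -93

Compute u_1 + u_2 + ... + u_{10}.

1st diffs: -10, -18, -26, -34.
2nd diffs: -8, -8, -8 (constant).
Newton forward-difference form: u_i = -5 + (-10)·C(i-1,1) + (-8)·C(i-1,2).
Continuing: …, -135, -185, -243, -309, …, u_{10} = -383.
Summing i = 1..10 (10 terms) gives -1460.

-1460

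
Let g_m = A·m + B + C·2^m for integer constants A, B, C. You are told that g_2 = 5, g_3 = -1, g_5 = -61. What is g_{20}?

-3145603

At m = 2, 3, 5: 2A + B + 4C = 5; 3A + B + 8C = -1; 5A + B + 32C = -61.
Subtracting the first from the second: A + 4C = -6.
Subtracting the second from the third: 2A + 24C = -60.
Solving: C = -3, A = 6, then B = 5.
So g_m = 6·m + 5 + (-3)·2^m; at m=20 this is -3145603.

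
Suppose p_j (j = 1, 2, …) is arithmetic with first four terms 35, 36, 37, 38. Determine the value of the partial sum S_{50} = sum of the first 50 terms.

2975

Common difference d = 1.
p_j = 35 + (j - 1)·1.
p_{50} = 84; S = 50·(35 + 84)/2 = 2975.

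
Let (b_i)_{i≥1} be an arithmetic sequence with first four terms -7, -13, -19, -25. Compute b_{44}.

-265

Common difference d = -6.
b_i = -7 + (i - 1)·(-6).
b_{44} = -7 + 43·(-6) = -265.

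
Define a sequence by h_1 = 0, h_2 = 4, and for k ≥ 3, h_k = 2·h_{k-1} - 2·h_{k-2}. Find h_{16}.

-512

Iterate the recurrence:
h_3 = 8; h_4 = 8; h_5 = 0; …; h_{13} = 0; h_{14} = -256; h_{15} = -512; h_{16} = -512.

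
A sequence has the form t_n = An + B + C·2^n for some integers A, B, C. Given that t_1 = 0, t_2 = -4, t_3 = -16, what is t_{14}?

-65476

The three given values yield: A + B + 2C = 0; 2A + B + 4C = -4; 3A + B + 8C = -16.
Subtracting the first from the second: A + 2C = -4.
Subtracting the second from the third: A + 4C = -12.
Solving: C = -4, A = 4, then B = 4.
Therefore t_{14} = 56 + 4 + (-4)·16384 = -65476.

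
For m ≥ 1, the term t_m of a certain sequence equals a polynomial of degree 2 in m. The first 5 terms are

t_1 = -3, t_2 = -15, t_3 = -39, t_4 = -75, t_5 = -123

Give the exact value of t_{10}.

-543

1st diffs: -12, -24, -36, -48.
2nd diffs: -12, -12, -12 (constant).
So t_m = -6m^2 + 6m - 3.
Evaluating at m = 10 gives t_{10} = -543.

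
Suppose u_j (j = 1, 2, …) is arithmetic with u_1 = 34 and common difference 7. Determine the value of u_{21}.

u_j = 34 + (j - 1)·7.
u_{21} = 34 + 20·7 = 174.

174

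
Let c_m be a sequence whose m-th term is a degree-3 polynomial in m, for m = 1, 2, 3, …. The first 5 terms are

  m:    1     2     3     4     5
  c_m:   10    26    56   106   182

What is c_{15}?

3692

1st diffs: 16, 30, 50, 76.
2nd diffs: 14, 20, 26.
3rd diffs: 6, 6 (constant).
Newton forward-difference form: c_m = 10 + 16·C(m-1,1) + 14·C(m-1,2) + 6·C(m-1,3).
At m = 15: m-1 = 14, so c_{15} = 10 + 224 + 1274 + 2184 = 3692.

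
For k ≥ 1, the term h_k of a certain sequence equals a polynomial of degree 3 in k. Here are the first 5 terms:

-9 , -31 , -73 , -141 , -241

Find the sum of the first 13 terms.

1st diffs: -22, -42, -68, -100.
2nd diffs: -20, -26, -32.
3rd diffs: -6, -6 (constant).
So h_k = -k^3 - 4k^2 - 3k - 1.
Continuing: …, -379, -561, -793, -1081, …, h_{13} = -2913.
Summing k = 1..13 (13 terms) gives -11843.

-11843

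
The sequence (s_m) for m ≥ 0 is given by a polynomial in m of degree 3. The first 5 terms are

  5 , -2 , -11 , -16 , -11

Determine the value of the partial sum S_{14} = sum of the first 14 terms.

1st diffs: -7, -9, -5, 5.
2nd diffs: -2, 4, 10.
3rd diffs: 6, 6 (constant).
So s_m = m^3 - 4m^2 - 4m + 5.
Continuing: …, 10, 53, 124, 229, …, s_{13} = 1474.
Summing m = 0..13 (14 terms) gives 4711.

4711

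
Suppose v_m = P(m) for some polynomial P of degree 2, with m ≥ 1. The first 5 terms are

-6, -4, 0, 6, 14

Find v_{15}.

204

1st diffs: 2, 4, 6, 8.
2nd diffs: 2, 2, 2 (constant).
Newton forward-difference form: v_m = -6 + 2·C(m-1,1) + 2·C(m-1,2).
At m = 15: m-1 = 14, so v_{15} = -6 + 28 + 182 = 204.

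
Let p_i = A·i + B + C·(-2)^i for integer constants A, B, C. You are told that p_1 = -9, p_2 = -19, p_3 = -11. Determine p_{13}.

Plug in i = 1, 2, 3: A + B - 2C = -9; 2A + B + 4C = -19; 3A + B - 8C = -11.
Subtracting the first from the second: A + 6C = -10.
Subtracting the second from the third: A - 12C = 8.
Solving: C = -1, A = -4, then B = -7.
Hence p_{13} = -4·13 + (-7) + (-1)·(-8192) = 8133.

8133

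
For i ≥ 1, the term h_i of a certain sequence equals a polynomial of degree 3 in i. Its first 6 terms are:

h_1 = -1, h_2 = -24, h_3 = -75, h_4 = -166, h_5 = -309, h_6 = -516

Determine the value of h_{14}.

1st diffs: -23, -51, -91, -143, -207.
2nd diffs: -28, -40, -52, -64.
3rd diffs: -12, -12, -12 (constant).
Newton forward-difference form: h_i = -1 + (-23)·C(i-1,1) + (-28)·C(i-1,2) + (-12)·C(i-1,3).
At i = 14: i-1 = 13, so h_{14} = -1 - 299 - 2184 - 3432 = -5916.

-5916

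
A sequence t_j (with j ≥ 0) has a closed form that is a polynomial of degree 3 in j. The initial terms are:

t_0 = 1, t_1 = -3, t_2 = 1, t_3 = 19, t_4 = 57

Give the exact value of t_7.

1st diffs: -4, 4, 18, 38.
2nd diffs: 8, 14, 20.
3rd diffs: 6, 6 (constant).
So t_j = j^3 + j^2 - 6j + 1.
Evaluating at j = 7 gives t_7 = 351.

351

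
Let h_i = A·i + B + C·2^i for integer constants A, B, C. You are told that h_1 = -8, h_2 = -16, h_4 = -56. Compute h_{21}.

Plug in i = 1, 2, 4: A + B + 2C = -8; 2A + B + 4C = -16; 4A + B + 16C = -56.
Subtracting the first from the second: A + 2C = -8.
Subtracting the second from the third: 2A + 12C = -40.
Solving: C = -3, A = -2, then B = 0.
Therefore h_{21} = -42 + 0 + (-3)·2097152 = -6291498.

-6291498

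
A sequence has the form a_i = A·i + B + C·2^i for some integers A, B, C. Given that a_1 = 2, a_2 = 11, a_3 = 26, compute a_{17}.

393260

At i = 1, 2, 3: A + B + 2C = 2; 2A + B + 4C = 11; 3A + B + 8C = 26.
Subtracting the first from the second: A + 2C = 9.
Subtracting the second from the third: A + 4C = 15.
Solving: C = 3, A = 3, then B = -7.
Hence a_{17} = 3·17 + (-7) + 3·131072 = 393260.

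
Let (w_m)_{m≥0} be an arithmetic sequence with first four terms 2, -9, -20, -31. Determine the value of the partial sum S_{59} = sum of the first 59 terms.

-18703

Common difference d = -11.
w_m = 2 + (m - 0)·(-11).
w_{58} = -636; S = 59·(2 + (-636))/2 = -18703.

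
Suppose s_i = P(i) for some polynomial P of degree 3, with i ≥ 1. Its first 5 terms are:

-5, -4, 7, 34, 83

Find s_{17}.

4571

1st diffs: 1, 11, 27, 49.
2nd diffs: 10, 16, 22.
3rd diffs: 6, 6 (constant).
Newton forward-difference form: s_i = -5 + 1·C(i-1,1) + 10·C(i-1,2) + 6·C(i-1,3).
At i = 17: i-1 = 16, so s_{17} = -5 + 16 + 1200 + 3360 = 4571.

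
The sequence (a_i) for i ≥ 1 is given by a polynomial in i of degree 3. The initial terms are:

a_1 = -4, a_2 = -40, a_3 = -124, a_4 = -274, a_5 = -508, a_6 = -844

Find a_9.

-2644

1st diffs: -36, -84, -150, -234, -336.
2nd diffs: -48, -66, -84, -102.
3rd diffs: -18, -18, -18 (constant).
Newton forward-difference form: a_i = -4 + (-36)·C(i-1,1) + (-48)·C(i-1,2) + (-18)·C(i-1,3).
At i = 9: i-1 = 8, so a_9 = -4 - 288 - 1344 - 1008 = -2644.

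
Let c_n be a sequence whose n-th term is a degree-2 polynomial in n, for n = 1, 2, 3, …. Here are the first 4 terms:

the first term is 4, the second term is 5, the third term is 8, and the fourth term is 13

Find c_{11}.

1st diffs: 1, 3, 5.
2nd diffs: 2, 2 (constant).
Newton forward-difference form: c_n = 4 + 1·C(n-1,1) + 2·C(n-1,2).
At n = 11: n-1 = 10, so c_{11} = 4 + 10 + 90 = 104.

104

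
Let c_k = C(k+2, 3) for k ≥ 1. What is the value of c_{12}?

C(14, 3) = 364, so c_{12} = 364.

364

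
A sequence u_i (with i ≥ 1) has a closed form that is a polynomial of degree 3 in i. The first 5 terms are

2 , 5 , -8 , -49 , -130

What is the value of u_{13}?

1st diffs: 3, -13, -41, -81.
2nd diffs: -16, -28, -40.
3rd diffs: -12, -12 (constant).
Newton forward-difference form: u_i = 2 + 3·C(i-1,1) + (-16)·C(i-1,2) + (-12)·C(i-1,3).
At i = 13: i-1 = 12, so u_{13} = 2 + 36 - 1056 - 2640 = -3658.

-3658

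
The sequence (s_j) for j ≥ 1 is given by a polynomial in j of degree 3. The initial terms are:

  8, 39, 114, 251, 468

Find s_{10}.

3383

1st diffs: 31, 75, 137, 217.
2nd diffs: 44, 62, 80.
3rd diffs: 18, 18 (constant).
Newton forward-difference form: s_j = 8 + 31·C(j-1,1) + 44·C(j-1,2) + 18·C(j-1,3).
At j = 10: j-1 = 9, so s_{10} = 8 + 279 + 1584 + 1512 = 3383.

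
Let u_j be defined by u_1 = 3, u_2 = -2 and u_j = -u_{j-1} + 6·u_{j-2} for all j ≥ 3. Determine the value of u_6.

-344

Compute successive terms:
u_3 = 20; u_4 = -32; u_5 = 152; u_6 = -344.
(Characteristic roots are 2 and -3.)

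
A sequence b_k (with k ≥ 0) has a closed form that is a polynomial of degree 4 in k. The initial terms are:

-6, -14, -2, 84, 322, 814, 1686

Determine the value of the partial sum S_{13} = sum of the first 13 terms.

1st diffs: -8, 12, 86, 238, 492, 872.
2nd diffs: 20, 74, 152, 254, 380.
3rd diffs: 54, 78, 102, 126.
4th diffs: 24, 24, 24 (constant).
Newton forward-difference form: b_k = -6 + (-8)·C(k,1) + 20·C(k,2) + 54·C(k,3) + 24·C(k,4).
Continuing: …, 3088, 5194, 8202, 12334, …, b_{12} = 24978.
Summing k = 0..12 (13 terms) gives 74516.

74516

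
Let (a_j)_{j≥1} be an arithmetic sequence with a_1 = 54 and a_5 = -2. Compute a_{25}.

Common difference d = (-2 - 54) / (5 - 1) = -14.
a_j = 54 + (j - 1)·(-14).
a_{25} = 54 + 24·(-14) = -282.

-282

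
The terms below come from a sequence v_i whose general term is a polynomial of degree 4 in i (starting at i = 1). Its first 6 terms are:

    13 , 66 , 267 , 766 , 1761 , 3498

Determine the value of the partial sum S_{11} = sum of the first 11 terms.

1st diffs: 53, 201, 499, 995, 1737.
2nd diffs: 148, 298, 496, 742.
3rd diffs: 150, 198, 246.
4th diffs: 48, 48 (constant).
So v_i = 2i^4 + 5i^3 - 6i^2 + 6i + 6.
Continuing: …, 6271, 10422, 16341, 24466, …, v_{11} = 35283.
Summing i = 1..11 (11 terms) gives 99154.

99154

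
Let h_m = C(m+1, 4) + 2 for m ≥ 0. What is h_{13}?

C(14, 4) = 1001, so h_{13} = 1003.

1003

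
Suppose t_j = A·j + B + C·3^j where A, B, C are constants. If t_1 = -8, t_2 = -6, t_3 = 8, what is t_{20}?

The three given values yield: A + B + 3C = -8; 2A + B + 9C = -6; 3A + B + 27C = 8.
Subtracting the first from the second: A + 6C = 2.
Subtracting the second from the third: A + 18C = 14.
Solving: C = 1, A = -4, then B = -7.
Hence t_{20} = -4·20 + (-7) + 1·3486784401 = 3486784314.

3486784314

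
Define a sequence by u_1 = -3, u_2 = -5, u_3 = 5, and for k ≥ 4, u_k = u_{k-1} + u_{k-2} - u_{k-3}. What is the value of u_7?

Applying the relation repeatedly:
u_4 = 3, u_5 = 13, u_6 = 11, u_7 = 21.

21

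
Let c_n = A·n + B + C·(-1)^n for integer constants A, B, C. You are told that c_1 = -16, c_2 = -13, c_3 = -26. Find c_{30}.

Write the equations: A + B - C = -16; 2A + B + C = -13; 3A + B - C = -26.
Subtracting the first from the second: A + 2C = 3.
Subtracting the second from the third: A - 2C = -13.
Solving: C = 4, A = -5, then B = -7.
Therefore c_{30} = -150 + (-7) + 4·1 = -153.

-153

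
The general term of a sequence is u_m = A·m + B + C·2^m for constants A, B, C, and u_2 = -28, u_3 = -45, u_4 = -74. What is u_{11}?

The three given values yield: 2A + B + 4C = -28; 3A + B + 8C = -45; 4A + B + 16C = -74.
Subtracting the first from the second: A + 4C = -17.
Subtracting the second from the third: A + 8C = -29.
Solving: C = -3, A = -5, then B = -6.
Hence u_{11} = -5·11 + (-6) + (-3)·2048 = -6205.

-6205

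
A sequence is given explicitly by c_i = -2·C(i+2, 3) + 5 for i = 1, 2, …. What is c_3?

C(5, 3) = 10, so c_3 = -15.

-15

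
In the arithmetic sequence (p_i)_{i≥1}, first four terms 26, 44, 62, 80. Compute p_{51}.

Common difference d = 18.
p_i = 26 + (i - 1)·18.
p_{51} = 26 + 50·18 = 926.

926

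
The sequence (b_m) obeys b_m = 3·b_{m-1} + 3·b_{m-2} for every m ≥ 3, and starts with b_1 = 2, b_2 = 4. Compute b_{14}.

40733604

Applying the relation repeatedly:
b_3 = 18  b_4 = 66  b_5 = 252  …  b_{11} = 747468  b_{12} = 2833866  b_{13} = 10744002  b_{14} = 40733604.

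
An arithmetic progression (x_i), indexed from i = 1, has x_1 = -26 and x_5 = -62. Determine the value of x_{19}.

Common difference d = (-62 - (-26)) / (5 - 1) = -9.
x_i = -26 + (i - 1)·(-9).
x_{19} = -26 + 18·(-9) = -188.

-188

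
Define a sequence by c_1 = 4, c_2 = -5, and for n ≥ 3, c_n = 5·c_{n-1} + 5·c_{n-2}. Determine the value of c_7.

Step forward from the initial values:
c_3 = -5, c_4 = -50, c_5 = -275, c_6 = -1625, c_7 = -9500.

-9500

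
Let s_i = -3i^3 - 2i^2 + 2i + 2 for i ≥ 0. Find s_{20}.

-24758

s_{20} = -3·20^3 - 2·20^2 + 2·20 + 2 = -24758.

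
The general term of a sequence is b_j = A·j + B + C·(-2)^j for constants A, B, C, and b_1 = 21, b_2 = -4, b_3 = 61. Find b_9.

The three given values yield: A + B - 2C = 21; 2A + B + 4C = -4; 3A + B - 8C = 61.
Subtracting the first from the second: A + 6C = -25.
Subtracting the second from the third: A - 12C = 65.
Solving: C = -5, A = 5, then B = 6.
Hence b_9 = 5·9 + 6 + (-5)·(-512) = 2611.

2611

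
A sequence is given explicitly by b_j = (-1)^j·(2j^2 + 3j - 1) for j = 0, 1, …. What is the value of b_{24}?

1223

(-1)^24 = 1; 2j^2 + 3j - 1 at j=24 is 1223; so b_{24} = 1223.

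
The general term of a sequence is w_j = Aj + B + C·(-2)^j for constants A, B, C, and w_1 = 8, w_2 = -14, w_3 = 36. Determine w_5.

At j = 1, 2, 3: A + B - 2C = 8; 2A + B + 4C = -14; 3A + B - 8C = 36.
Subtracting the first from the second: A + 6C = -22.
Subtracting the second from the third: A - 12C = 50.
Solving: C = -4, A = 2, then B = -2.
So w_j = 2·j + (-2) + (-4)·(-2)^j; at j=5 this is 136.

136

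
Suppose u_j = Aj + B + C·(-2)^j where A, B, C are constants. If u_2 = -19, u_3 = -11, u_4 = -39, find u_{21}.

The three given values yield: 2A + B + 4C = -19; 3A + B - 8C = -11; 4A + B + 16C = -39.
Subtracting the first from the second: A - 12C = 8.
Subtracting the second from the third: A + 24C = -28.
Solving: C = -1, A = -4, then B = -7.
So u_j = -4·j + (-7) + (-1)·(-2)^j; at j=21 this is 2097061.

2097061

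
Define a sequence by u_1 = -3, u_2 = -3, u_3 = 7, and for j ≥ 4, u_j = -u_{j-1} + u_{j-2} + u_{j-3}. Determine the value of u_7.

Compute successive terms:
u_4 = -13; u_5 = 17; u_6 = -23; u_7 = 27.

27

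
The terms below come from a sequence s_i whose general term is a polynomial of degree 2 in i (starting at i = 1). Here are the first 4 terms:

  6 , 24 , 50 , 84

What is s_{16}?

1116

1st diffs: 18, 26, 34.
2nd diffs: 8, 8 (constant).
Newton forward-difference form: s_i = 6 + 18·C(i-1,1) + 8·C(i-1,2).
At i = 16: i-1 = 15, so s_{16} = 6 + 270 + 840 = 1116.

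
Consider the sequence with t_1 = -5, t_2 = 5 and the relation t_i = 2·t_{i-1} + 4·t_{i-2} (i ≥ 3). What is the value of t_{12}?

Step forward from the initial values:
t_3 = -10; t_4 = 0; t_5 = -40; t_6 = -80; t_7 = -320; t_8 = -960; t_9 = -3200; t_{10} = -10240; t_{11} = -33280; t_{12} = -107520.

-107520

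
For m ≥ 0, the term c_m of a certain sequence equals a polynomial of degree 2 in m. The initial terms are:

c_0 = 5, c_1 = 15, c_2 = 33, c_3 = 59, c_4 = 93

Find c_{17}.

1st diffs: 10, 18, 26, 34.
2nd diffs: 8, 8, 8 (constant).
So c_m = 4m^2 + 6m + 5.
Evaluating at m = 17 gives c_{17} = 1263.

1263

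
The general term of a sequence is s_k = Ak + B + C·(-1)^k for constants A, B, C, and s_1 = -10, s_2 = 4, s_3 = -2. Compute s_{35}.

At k = 1, 2, 3: A + B - C = -10; 2A + B + C = 4; 3A + B - C = -2.
Subtracting the first from the second: A + 2C = 14.
Subtracting the second from the third: A - 2C = -6.
Solving: C = 5, A = 4, then B = -9.
So s_k = 4·k + (-9) + 5·(-1)^k; at k=35 this is 126.

126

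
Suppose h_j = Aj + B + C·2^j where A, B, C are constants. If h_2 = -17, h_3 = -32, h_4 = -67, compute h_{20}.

-5242787

The three given values yield: 2A + B + 4C = -17; 3A + B + 8C = -32; 4A + B + 16C = -67.
Subtracting the first from the second: A + 4C = -15.
Subtracting the second from the third: A + 8C = -35.
Solving: C = -5, A = 5, then B = -7.
Therefore h_{20} = 100 + (-7) + (-5)·1048576 = -5242787.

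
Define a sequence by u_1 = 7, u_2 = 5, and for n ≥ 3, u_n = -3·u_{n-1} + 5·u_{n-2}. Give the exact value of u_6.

-790

Iterate the recurrence:
u_3 = 20, u_4 = -35, u_5 = 205, u_6 = -790.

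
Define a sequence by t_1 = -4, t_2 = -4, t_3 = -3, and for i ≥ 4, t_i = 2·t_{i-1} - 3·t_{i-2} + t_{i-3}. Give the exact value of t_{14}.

Compute successive terms:
t_4 = 2, t_5 = 9, t_6 = 9, …, t_{11} = 112, t_{12} = 127, t_{13} = -61, t_{14} = -391.

-391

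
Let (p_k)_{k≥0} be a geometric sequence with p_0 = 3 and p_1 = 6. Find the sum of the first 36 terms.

206158430205

Common ratio r = 2.
p_k = 3·2^(k-0).
S = 3·(2^36 - 1)/(2 - 1) = 3·(68719476736 - 1)/(1) = 206158430205.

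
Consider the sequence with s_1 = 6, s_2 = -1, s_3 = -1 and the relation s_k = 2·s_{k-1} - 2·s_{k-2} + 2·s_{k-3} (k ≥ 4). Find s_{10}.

136

Step forward from the initial values:
s_4 = 12;  s_5 = 24;  s_6 = 22;  s_7 = 20;  s_8 = 44;  s_9 = 92;  s_{10} = 136.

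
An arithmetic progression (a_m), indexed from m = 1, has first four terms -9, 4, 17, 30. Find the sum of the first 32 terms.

6160

Common difference d = 13.
a_m = -9 + (m - 1)·13.
a_{32} = 394; S = 32·(-9 + 394)/2 = 6160.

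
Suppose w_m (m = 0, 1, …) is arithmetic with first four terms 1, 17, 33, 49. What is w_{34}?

545

Common difference d = 16.
w_m = 1 + (m - 0)·16.
w_{34} = 1 + 34·16 = 545.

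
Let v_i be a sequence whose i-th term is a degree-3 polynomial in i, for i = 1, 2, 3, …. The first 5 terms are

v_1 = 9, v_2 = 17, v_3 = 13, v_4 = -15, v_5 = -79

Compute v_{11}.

-1891

1st diffs: 8, -4, -28, -64.
2nd diffs: -12, -24, -36.
3rd diffs: -12, -12 (constant).
Newton forward-difference form: v_i = 9 + 8·C(i-1,1) + (-12)·C(i-1,2) + (-12)·C(i-1,3).
At i = 11: i-1 = 10, so v_{11} = 9 + 80 - 540 - 1440 = -1891.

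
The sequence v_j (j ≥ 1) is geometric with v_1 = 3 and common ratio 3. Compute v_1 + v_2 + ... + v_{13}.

2391483

v_j = 3·3^(j-1).
S = 3·(3^13 - 1)/(3 - 1) = 3·(1594323 - 1)/(2) = 2391483.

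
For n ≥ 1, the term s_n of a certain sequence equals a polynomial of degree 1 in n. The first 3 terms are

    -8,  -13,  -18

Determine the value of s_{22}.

-113

1st diffs: -5, -5 (constant).
So s_n = -5n - 3.
Evaluating at n = 22 gives s_{22} = -113.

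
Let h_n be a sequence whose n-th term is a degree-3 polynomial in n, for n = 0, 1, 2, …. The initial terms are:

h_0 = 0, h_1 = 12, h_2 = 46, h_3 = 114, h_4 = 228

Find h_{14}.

6538

1st diffs: 12, 34, 68, 114.
2nd diffs: 22, 34, 46.
3rd diffs: 12, 12 (constant).
So h_n = 2n^3 + 5n^2 + 5n.
Evaluating at n = 14 gives h_{14} = 6538.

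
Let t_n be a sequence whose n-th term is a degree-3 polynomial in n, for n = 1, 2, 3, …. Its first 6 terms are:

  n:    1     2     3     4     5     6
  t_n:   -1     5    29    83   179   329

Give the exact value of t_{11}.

2309

1st diffs: 6, 24, 54, 96, 150.
2nd diffs: 18, 30, 42, 54.
3rd diffs: 12, 12, 12 (constant).
Newton forward-difference form: t_n = -1 + 6·C(n-1,1) + 18·C(n-1,2) + 12·C(n-1,3).
At n = 11: n-1 = 10, so t_{11} = -1 + 60 + 810 + 1440 = 2309.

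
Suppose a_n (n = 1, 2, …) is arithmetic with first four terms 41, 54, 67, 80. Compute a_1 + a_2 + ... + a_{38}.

Common difference d = 13.
a_n = 41 + (n - 1)·13.
a_{38} = 522; S = 38·(41 + 522)/2 = 10697.

10697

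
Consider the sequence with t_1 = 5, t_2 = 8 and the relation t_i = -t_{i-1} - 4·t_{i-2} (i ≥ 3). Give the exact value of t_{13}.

Iterate the recurrence:
t_3 = -28, t_4 = -4, t_5 = 116, …, t_{10} = -3748, t_{11} = 980, t_{12} = 14012, t_{13} = -17932.

-17932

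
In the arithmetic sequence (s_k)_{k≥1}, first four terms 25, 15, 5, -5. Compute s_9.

-55

Common difference d = -10.
s_k = 25 + (k - 1)·(-10).
s_9 = 25 + 8·(-10) = -55.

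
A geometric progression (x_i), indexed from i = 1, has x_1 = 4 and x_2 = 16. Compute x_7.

16384

Common ratio r = 4.
x_i = 4·4^(i-1).
x_7 = 4·4^6 = 16384.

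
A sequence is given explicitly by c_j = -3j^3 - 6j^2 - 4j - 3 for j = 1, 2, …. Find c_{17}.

-16544

c_{17} = -3·17^3 - 6·17^2 - 4·17 - 3 = -16544.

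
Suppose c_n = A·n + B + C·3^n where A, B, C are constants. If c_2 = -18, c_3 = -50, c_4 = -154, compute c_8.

-13098

Write the equations: 2A + B + 9C = -18; 3A + B + 27C = -50; 4A + B + 81C = -154.
Subtracting the first from the second: A + 18C = -32.
Subtracting the second from the third: A + 54C = -104.
Solving: C = -2, A = 4, then B = -8.
Therefore c_8 = 32 + (-8) + (-2)·6561 = -13098.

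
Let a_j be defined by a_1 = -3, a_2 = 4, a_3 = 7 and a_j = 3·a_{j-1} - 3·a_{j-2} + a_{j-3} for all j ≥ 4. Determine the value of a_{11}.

-113

Iterate the recurrence:
a_4 = 6;  a_5 = 1;  a_6 = -8;  a_7 = -21;  a_8 = -38;  a_9 = -59;  a_{10} = -84;  a_{11} = -113.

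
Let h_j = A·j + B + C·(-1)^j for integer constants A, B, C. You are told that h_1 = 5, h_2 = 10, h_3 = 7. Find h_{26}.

34

Plug in j = 1, 2, 3: A + B - C = 5; 2A + B + C = 10; 3A + B - C = 7.
Subtracting the first from the second: A + 2C = 5.
Subtracting the second from the third: A - 2C = -3.
Solving: C = 2, A = 1, then B = 6.
Hence h_{26} = 1·26 + 6 + 2·1 = 34.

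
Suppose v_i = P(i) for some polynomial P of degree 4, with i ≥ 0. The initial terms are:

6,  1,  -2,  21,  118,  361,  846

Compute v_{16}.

1st diffs: -5, -3, 23, 97, 243, 485.
2nd diffs: 2, 26, 74, 146, 242.
3rd diffs: 24, 48, 72, 96.
4th diffs: 24, 24, 24 (constant).
So v_i = i^4 - 2i^3 - 4i + 6.
Evaluating at i = 16 gives v_{16} = 57286.

57286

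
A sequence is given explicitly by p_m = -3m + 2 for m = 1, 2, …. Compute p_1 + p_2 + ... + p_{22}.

Over m = 1..22: Σm = 253.
Total = (-3)·253 + (2)·22 = -715.

-715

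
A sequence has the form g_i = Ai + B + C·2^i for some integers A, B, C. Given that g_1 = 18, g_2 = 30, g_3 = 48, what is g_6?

The three given values yield: A + B + 2C = 18; 2A + B + 4C = 30; 3A + B + 8C = 48.
Subtracting the first from the second: A + 2C = 12.
Subtracting the second from the third: A + 4C = 18.
Solving: C = 3, A = 6, then B = 6.
So g_i = 6·i + 6 + 3·2^i; at i=6 this is 234.

234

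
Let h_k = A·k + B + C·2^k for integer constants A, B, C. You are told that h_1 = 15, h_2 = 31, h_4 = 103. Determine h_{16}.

327775

At k = 1, 2, 4: A + B + 2C = 15; 2A + B + 4C = 31; 4A + B + 16C = 103.
Subtracting the first from the second: A + 2C = 16.
Subtracting the second from the third: 2A + 12C = 72.
Solving: C = 5, A = 6, then B = -1.
Therefore h_{16} = 96 + (-1) + 5·65536 = 327775.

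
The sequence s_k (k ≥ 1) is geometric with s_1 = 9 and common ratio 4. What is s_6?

9216

s_k = 9·4^(k-1).
s_6 = 9·4^5 = 9216.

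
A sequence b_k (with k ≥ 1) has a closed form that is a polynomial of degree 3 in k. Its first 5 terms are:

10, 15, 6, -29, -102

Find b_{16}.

1st diffs: 5, -9, -35, -73.
2nd diffs: -14, -26, -38.
3rd diffs: -12, -12 (constant).
So b_k = -2k^3 + 5k^2 + 4k + 3.
Evaluating at k = 16 gives b_{16} = -6845.

-6845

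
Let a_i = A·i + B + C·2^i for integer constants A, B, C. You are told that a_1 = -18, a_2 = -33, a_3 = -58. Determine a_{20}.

Plug in i = 1, 2, 3: A + B + 2C = -18; 2A + B + 4C = -33; 3A + B + 8C = -58.
Subtracting the first from the second: A + 2C = -15.
Subtracting the second from the third: A + 4C = -25.
Solving: C = -5, A = -5, then B = -3.
Therefore a_{20} = -100 + (-3) + (-5)·1048576 = -5242983.

-5242983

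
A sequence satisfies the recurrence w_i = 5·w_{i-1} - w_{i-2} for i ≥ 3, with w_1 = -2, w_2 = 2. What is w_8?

30578

Compute successive terms:
w_3 = 12;  w_4 = 58;  w_5 = 278;  w_6 = 1332;  w_7 = 6382;  w_8 = 30578.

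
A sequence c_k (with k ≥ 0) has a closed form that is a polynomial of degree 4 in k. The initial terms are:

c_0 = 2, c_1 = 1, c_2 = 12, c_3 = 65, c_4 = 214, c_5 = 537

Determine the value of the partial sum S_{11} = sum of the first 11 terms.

1st diffs: -1, 11, 53, 149, 323.
2nd diffs: 12, 42, 96, 174.
3rd diffs: 30, 54, 78.
4th diffs: 24, 24 (constant).
So c_k = k^4 - k^3 + 2k^2 - 3k + 2.
Continuing: …, 1136, 2137, 3690, 5969, …, c_{10} = 9172.
Summing k = 0..10 (11 terms) gives 22935.

22935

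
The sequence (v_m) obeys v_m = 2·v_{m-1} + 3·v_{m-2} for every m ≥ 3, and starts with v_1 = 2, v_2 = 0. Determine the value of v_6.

Compute successive terms:
v_3 = 6;  v_4 = 12;  v_5 = 42;  v_6 = 120.
(Characteristic roots are 3 and -1.)

120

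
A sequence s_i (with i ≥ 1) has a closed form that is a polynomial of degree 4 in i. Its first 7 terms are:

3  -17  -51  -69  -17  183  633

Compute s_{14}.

24391

1st diffs: -20, -34, -18, 52, 200, 450.
2nd diffs: -14, 16, 70, 148, 250.
3rd diffs: 30, 54, 78, 102.
4th diffs: 24, 24, 24 (constant).
So s_i = i^4 - 5i^3 - 2i^2 + 6i + 3.
Evaluating at i = 14 gives s_{14} = 24391.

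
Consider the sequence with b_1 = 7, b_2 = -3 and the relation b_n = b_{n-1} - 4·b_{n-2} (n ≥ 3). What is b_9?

-7

Iterate the recurrence:
b_3 = -31;  b_4 = -19;  b_5 = 105;  b_6 = 181;  b_7 = -239;  b_8 = -963;  b_9 = -7.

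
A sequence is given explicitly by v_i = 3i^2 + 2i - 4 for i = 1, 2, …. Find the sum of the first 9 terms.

Over i = 1..9: Σi = 45, Σi² = 285.
Total = (3)·285 + (2)·45 + (-4)·9 = 909.

909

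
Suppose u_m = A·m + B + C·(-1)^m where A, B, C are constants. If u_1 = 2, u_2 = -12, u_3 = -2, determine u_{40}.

-88

The three given values yield: A + B - C = 2; 2A + B + C = -12; 3A + B - C = -2.
Subtracting the first from the second: A + 2C = -14.
Subtracting the second from the third: A - 2C = 10.
Solving: C = -6, A = -2, then B = -2.
Therefore u_{40} = -80 + (-2) + (-6)·1 = -88.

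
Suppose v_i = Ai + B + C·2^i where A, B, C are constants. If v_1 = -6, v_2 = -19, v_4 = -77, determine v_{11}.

At i = 1, 2, 4: A + B + 2C = -6; 2A + B + 4C = -19; 4A + B + 16C = -77.
Subtracting the first from the second: A + 2C = -13.
Subtracting the second from the third: 2A + 12C = -58.
Solving: C = -4, A = -5, then B = 7.
Hence v_{11} = -5·11 + 7 + (-4)·2048 = -8240.

-8240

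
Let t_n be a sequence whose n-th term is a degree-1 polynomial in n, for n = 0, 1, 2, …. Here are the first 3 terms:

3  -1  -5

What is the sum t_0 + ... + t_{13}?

-322

1st diffs: -4, -4 (constant).
So t_n = -4n + 3.
Continuing: …, -9, -13, -17, -21, …, t_{13} = -49.
Summing n = 0..13 (14 terms) gives -322.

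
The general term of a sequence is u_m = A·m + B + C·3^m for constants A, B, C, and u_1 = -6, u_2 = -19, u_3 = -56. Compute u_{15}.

Plug in m = 1, 2, 3: A + B + 3C = -6; 2A + B + 9C = -19; 3A + B + 27C = -56.
Subtracting the first from the second: A + 6C = -13.
Subtracting the second from the third: A + 18C = -37.
Solving: C = -2, A = -1, then B = 1.
Hence u_{15} = -1·15 + 1 + (-2)·14348907 = -28697828.

-28697828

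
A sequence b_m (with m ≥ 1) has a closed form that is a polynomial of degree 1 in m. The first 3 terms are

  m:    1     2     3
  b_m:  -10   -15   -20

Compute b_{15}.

-80

1st diffs: -5, -5 (constant).
So b_m = -5m - 5.
Evaluating at m = 15 gives b_{15} = -80.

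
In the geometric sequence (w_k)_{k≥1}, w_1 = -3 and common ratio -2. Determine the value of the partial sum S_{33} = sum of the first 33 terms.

w_k = (-3)·(-2)^(k-1).
S = (-3)·((-2)^33 - 1)/(-2 - 1) = (-3)·(-8589934592 - 1)/(-3) = -8589934593.

-8589934593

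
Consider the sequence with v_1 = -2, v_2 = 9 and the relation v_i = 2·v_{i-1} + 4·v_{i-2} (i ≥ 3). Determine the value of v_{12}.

Iterate the recurrence:
v_3 = 10, v_4 = 56, v_5 = 152, v_6 = 528, v_7 = 1664, v_8 = 5440, v_9 = 17536, v_{10} = 56832, v_{11} = 183808, v_{12} = 594944.

594944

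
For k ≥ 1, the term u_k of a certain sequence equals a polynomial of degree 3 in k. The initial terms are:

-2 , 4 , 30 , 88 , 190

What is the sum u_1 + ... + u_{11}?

7568

1st diffs: 6, 26, 58, 102.
2nd diffs: 20, 32, 44.
3rd diffs: 12, 12 (constant).
So u_k = 2k^3 - 2k^2 - 2k.
Continuing: …, 348, 574, 880, 1278, …, u_{11} = 2398.
Summing k = 1..11 (11 terms) gives 7568.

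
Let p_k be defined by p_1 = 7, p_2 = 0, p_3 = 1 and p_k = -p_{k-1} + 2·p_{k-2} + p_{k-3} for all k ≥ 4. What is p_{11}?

-240

Iterate the recurrence:
p_4 = 6, p_5 = -4, p_6 = 17, p_7 = -19, p_8 = 49, p_9 = -70, p_{10} = 149, p_{11} = -240.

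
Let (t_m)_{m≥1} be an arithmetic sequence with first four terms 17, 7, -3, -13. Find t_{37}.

-343

Common difference d = -10.
t_m = 17 + (m - 1)·(-10).
t_{37} = 17 + 36·(-10) = -343.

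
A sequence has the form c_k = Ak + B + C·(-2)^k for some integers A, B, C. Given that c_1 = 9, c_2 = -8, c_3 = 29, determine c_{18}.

-786412

Plug in k = 1, 2, 3: A + B - 2C = 9; 2A + B + 4C = -8; 3A + B - 8C = 29.
Subtracting the first from the second: A + 6C = -17.
Subtracting the second from the third: A - 12C = 37.
Solving: C = -3, A = 1, then B = 2.
Hence c_{18} = 1·18 + 2 + (-3)·262144 = -786412.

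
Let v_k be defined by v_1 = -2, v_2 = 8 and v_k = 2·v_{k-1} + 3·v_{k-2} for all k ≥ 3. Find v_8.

Step forward from the initial values:
v_3 = 10;  v_4 = 44;  v_5 = 118;  v_6 = 368;  v_7 = 1090;  v_8 = 3284.
(Characteristic roots are 3 and -1.)

3284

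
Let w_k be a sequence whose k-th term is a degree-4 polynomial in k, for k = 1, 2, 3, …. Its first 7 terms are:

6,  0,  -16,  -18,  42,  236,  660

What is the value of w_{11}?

7416

1st diffs: -6, -16, -2, 60, 194, 424.
2nd diffs: -10, 14, 62, 134, 230.
3rd diffs: 24, 48, 72, 96.
4th diffs: 24, 24, 24 (constant).
So w_k = k^4 - 6k^3 + 6k^2 + 3k + 2.
Evaluating at k = 11 gives w_{11} = 7416.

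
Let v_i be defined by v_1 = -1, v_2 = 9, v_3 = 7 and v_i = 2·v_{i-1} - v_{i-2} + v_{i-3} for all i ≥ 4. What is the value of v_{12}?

Step forward from the initial values:
v_4 = 4  v_5 = 10  v_6 = 23  v_7 = 40  v_8 = 67  v_9 = 117  v_{10} = 207  v_{11} = 364  v_{12} = 638.

638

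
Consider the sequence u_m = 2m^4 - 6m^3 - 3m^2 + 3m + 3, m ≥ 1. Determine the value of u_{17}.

u_{17} = 2·17^4 - 6·17^3 - 3·17^2 + 3·17 + 3 = 136751.

136751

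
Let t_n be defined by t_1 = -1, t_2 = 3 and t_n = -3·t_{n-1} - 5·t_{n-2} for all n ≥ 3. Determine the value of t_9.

Iterate the recurrence:
t_3 = -4  t_4 = -3  t_5 = 29  t_6 = -72  t_7 = 71  t_8 = 147  t_9 = -796.

-796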